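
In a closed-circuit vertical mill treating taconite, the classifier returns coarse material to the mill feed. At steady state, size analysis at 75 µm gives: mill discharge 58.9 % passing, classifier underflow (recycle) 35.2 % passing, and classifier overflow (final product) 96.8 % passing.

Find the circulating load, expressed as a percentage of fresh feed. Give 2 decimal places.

Mass balance on the −75 µm fraction:
r = (o − d)/(d − u)
r = (96.8 − 58.9)/(58.9 − 35.2) = 37.9/23.7 = 1.5992
CL = 100·r = 159.92 %

CL = 159.92 %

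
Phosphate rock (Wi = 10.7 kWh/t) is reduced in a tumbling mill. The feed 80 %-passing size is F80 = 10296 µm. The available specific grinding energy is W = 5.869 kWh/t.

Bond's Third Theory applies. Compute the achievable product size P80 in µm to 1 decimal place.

P80 = 238.8 µm

W_Bond = 10·Wi·(1/√P₈₀ − 1/√F₈₀)
⇒ 1/√P80 = W/(10 Wi) + 1/√F80
  = 5.8690/(10·10.7) + 1/√10296 = 0.054850 + 0.009855 = 0.064706
P80 = (1/0.064706)² = 15.4546² = 238.84 µm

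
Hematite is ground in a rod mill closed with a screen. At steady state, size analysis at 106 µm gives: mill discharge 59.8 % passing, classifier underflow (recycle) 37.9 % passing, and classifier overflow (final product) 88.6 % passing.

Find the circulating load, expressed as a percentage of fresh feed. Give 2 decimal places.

CL = 131.51 %

Mass balance on the −106 µm fraction:
r = (o − d)/(d − u)
r = (88.6 − 59.8)/(59.8 − 37.9) = 28.8/21.9 = 1.3151
CL = 100·r = 131.51 %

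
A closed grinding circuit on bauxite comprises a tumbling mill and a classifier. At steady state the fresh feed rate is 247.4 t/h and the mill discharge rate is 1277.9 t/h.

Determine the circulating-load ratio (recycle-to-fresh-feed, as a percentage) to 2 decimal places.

Mill node: discharge = fresh + recycle.
R = M − F = 1277.9 − 247.4 = 1030.5 t/h
CL = 100·R/F = 100·1030.5/247.4 = 416.53 %

CL = 416.53 %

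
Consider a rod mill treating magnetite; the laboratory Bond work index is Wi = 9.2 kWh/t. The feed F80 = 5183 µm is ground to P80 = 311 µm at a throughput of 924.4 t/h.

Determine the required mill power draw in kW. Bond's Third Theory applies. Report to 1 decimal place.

P = 3641.2 kW

Bond: W = 10·Wi·(1/√P80 − 1/√F80)
W = 10·9.2·(1/√311 − 1/√5183) = 10·9.2·(0.042815) = 3.9389 kWh/t
Power = W × throughput = 3.9389 kWh/t × 924.4 t/h = 3641.2 kW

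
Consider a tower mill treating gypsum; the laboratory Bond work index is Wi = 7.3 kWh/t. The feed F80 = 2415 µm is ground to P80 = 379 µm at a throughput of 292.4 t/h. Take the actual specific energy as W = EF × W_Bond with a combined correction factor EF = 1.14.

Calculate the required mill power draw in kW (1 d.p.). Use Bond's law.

P = 754.8 kW

W_Bond = 10·Wi·(1/√P₈₀ − 1/√F₈₀)
W = 10·7.3·(1/√379 − 1/√2415) = 10·7.3·(0.031018) = 2.2643 kWh/t
W_actual = 1.14 × 2.2643 = 2.5813 kWh/t
P_mill = W·ṁ = 2.5813·292.4 = 754.8 kW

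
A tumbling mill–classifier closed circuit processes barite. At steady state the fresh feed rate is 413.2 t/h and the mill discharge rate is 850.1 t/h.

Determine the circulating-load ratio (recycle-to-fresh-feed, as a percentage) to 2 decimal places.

Steady state: M = F + R.
R = M − F = 850.1 − 413.2 = 436.9 t/h
CL = 100·R/F = 100·436.9/413.2 = 105.74 %

CL = 105.74 %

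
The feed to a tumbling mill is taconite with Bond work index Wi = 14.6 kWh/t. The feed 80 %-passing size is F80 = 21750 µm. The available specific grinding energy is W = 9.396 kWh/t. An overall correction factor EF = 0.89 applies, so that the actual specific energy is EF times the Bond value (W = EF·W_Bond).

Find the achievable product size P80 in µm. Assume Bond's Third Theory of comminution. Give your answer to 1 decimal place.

W = 10 Wi (1/√P80 − 1/√F80)  [Bond]
W_Bond = W / EF = 9.396 / 0.89 = 10.5573 kWh/t
P80^(−½) = W_Bond/(10 Wi) + F80^(−½)
  = 10.5573/(10·14.6) + 1/√21750 = 0.072310 + 0.006781 = 0.079091
P80 = (1/0.079091)² = 12.6437² = 159.86 µm

P80 = 159.9 µm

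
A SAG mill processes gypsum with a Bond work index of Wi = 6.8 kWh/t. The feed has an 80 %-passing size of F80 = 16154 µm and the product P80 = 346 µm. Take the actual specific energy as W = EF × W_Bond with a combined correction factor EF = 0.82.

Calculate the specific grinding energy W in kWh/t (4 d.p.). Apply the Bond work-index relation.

W = 2.5590 kWh/t

W = 10 Wi / √P80 − 10 Wi / √F80
1/√346 = 0.053760;  1/√16154 = 0.007868
W = 10·6.8·(0.053760 − 0.007868) = 3.1207 kWh/t
Apply correction: 3.1207 × 0.82 = 2.5590 kWh/t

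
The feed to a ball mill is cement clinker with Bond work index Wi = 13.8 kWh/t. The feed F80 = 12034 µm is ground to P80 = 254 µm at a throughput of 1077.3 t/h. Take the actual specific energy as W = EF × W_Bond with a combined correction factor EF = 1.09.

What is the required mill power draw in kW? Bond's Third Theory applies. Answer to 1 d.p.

P = 8690.6 kW

W = 10·Wi·[P80^(−½) − F80^(−½)]
W = 10·13.8·(1/√254 − 1/√12034) = 10·13.8·(0.053630) = 7.4009 kWh/t
Corrected W = EF·W_Bond = 1.09·7.4009 = 8.0670 kWh/t
P_mill = W·ṁ = 8.0670·1077.3 = 8690.6 kW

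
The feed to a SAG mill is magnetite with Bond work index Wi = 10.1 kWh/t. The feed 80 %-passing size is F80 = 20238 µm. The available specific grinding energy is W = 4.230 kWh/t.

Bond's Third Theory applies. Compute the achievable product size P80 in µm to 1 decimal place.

P80 = 418.0 µm

W = 10·Wi·(P80^(-½) − F80^(-½))
1/√P80 = 1/√F80 + W/(10·Wi)
  = 4.2300/(10·10.1) + 1/√20238 = 0.041881 + 0.007029 = 0.048911
P80 = (1/0.048911)² = 20.4455² = 418.02 µm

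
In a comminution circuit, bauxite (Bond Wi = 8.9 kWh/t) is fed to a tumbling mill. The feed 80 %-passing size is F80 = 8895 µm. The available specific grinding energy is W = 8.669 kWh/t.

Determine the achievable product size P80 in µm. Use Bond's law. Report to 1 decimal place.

W = 10·Wi·[P80^(−½) − F80^(−½)]
1/√P80 = 1/√F80 + W/(10·Wi)
  = 8.6690/(10·8.9) + 1/√8895 = 0.097404 + 0.010603 = 0.108007
P80 = (1/0.108007)² = 9.2586² = 85.72 µm

P80 = 85.7 µm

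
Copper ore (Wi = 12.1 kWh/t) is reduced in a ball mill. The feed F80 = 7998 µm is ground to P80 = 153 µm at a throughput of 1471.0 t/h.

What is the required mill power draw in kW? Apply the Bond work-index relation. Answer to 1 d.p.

Bond: W = 10·Wi·(1/√P80 − 1/√F80)
W = 10·12.1·(1/√153 − 1/√7998) = 10·12.1·(0.069663) = 8.4293 kWh/t
Mill draw = 8.4293 × 1471.0 = 12399.5 kW

P = 12399.5 kW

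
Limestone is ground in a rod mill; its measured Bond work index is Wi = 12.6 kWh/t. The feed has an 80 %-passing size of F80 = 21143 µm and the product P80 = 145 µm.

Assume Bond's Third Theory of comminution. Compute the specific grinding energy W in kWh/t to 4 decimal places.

W = 9.5972 kWh/t

Bond:  W = 10 Wi (1/√P − 1/√F)
1/√145 = 0.083045;  1/√21143 = 0.006877
W = 10·12.6·(0.083045 − 0.006877) = 9.5972 kWh/t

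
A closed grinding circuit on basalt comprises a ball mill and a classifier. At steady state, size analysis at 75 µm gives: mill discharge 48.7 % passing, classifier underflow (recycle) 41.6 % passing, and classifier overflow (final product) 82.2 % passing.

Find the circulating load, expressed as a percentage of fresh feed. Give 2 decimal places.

Two-product formula at 75 µm:
r = (o − d)/(d − u)
r = (82.2 − 48.7)/(48.7 − 41.6) = 33.5/7.1 = 4.7183
CL = 100·r = 471.83 %

CL = 471.83 %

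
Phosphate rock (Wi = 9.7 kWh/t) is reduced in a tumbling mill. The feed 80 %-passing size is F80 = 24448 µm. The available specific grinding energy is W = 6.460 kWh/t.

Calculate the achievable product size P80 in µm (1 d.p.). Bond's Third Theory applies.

P80 = 187.7 µm

W = 10 Wi (1/√P80 − 1/√F80)  [Bond]
⇒ 1/√P80 = W/(10 Wi) + 1/√F80
  = 6.4600/(10·9.7) + 1/√24448 = 0.066598 + 0.006396 = 0.072993
P80 = (1/0.072993)² = 13.6999² = 187.69 µm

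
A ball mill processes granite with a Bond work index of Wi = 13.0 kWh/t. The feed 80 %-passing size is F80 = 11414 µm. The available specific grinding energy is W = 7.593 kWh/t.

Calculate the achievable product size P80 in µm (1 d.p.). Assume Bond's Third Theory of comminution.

P80 = 217.7 µm

W = 10 Wi (P80^-0.5 − F80^-0.5)
P80^-0.5 = F80^-0.5 + W/(10 Wi)
  = 7.5930/(10·13.0) + 1/√11414 = 0.058408 + 0.009360 = 0.067768
P80 = (1/0.067768)² = 14.7563² = 217.75 µm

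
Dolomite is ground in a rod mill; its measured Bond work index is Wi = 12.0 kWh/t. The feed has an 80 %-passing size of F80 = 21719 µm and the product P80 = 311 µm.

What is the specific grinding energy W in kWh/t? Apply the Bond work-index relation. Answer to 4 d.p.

W = 5.9903 kWh/t

W = 10 Wi / √P80 − 10 Wi / √F80
1/√311 = 0.056705;  1/√21719 = 0.006785
W = 10·12.0·(0.056705 − 0.006785) = 5.9903 kWh/t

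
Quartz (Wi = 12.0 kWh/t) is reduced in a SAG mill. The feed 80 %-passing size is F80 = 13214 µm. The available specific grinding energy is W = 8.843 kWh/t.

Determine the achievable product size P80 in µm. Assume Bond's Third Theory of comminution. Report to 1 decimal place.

W = 10 Wi (1/√P80 − 1/√F80)  [Bond]
P80^-0.5 = F80^-0.5 + W/(10 Wi)
  = 8.8430/(10·12.0) + 1/√13214 = 0.073692 + 0.008699 = 0.082391
P80 = (1/0.082391)² = 12.1373² = 147.31 µm

P80 = 147.3 µm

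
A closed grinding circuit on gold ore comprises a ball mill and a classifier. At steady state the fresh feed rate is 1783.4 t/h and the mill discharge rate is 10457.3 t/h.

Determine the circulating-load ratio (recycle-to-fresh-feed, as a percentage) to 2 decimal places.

Mill node: discharge = fresh + recycle.
R = M − F = 10457.3 − 1783.4 = 8673.9 t/h
CL = 100·R/F = 100·8673.9/1783.4 = 486.37 %

CL = 486.37 %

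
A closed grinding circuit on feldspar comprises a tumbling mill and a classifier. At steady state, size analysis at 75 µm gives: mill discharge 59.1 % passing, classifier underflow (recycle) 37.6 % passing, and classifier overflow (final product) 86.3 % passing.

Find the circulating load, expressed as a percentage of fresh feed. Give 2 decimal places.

CL = 126.51 %

Mass balance on the −75 µm fraction:
d + r·d = r·u + o → r(d−u) = o−d
r = (86.3 − 59.1)/(59.1 − 37.6) = 27.2/21.5 = 1.2651
CL = 100·r = 126.51 %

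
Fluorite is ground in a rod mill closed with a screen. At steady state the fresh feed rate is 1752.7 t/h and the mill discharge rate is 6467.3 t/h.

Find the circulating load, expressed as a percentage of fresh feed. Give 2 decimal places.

Steady state: M = F + R.
R = M − F = 6467.3 − 1752.7 = 4714.6 t/h
CL = 100·R/F = 100·4714.6/1752.7 = 268.99 %

CL = 268.99 %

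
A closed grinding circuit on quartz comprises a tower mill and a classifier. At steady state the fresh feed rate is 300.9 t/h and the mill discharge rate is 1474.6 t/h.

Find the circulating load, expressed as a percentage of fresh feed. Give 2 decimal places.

CL = 390.06 %

Steady state: M = F + R.
R = M − F = 1474.6 − 300.9 = 1173.7 t/h
CL = 100·R/F = 100·1173.7/300.9 = 390.06 %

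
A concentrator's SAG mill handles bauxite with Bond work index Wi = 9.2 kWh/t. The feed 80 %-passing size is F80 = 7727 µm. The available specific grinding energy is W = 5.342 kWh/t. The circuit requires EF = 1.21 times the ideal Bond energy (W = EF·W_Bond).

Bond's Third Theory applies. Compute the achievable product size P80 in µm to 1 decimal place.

W = 10·Wi·[P80^(−½) − F80^(−½)]
W_Bond = W / EF = 5.342 / 1.21 = 4.4149 kWh/t
1/√P80 = 1/√F80 + W_Bond/(10·Wi)
  = 4.4149/(10·9.2) + 1/√7727 = 0.047988 + 0.011376 = 0.059364
P80 = (1/0.059364)² = 16.8453² = 283.76 µm

P80 = 283.8 µm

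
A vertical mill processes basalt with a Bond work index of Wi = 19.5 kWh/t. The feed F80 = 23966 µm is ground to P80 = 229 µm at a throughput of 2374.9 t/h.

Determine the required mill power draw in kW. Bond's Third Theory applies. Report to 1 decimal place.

Bond: W = 10·Wi·(1/√P80 − 1/√F80)
W = 10·19.5·(1/√229 − 1/√23966) = 10·19.5·(0.059622) = 11.6264 kWh/t
Mill draw = 11.6264 × 2374.9 = 27611.4 kW

P = 27611.4 kW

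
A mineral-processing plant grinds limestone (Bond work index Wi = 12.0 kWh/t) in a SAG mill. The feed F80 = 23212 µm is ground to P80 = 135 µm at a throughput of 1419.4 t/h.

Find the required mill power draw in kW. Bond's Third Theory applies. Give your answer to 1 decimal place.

W = 10 Wi / √P80 − 10 Wi / √F80
W = 10·12.0·(1/√135 − 1/√23212) = 10·12.0·(0.079503) = 9.5403 kWh/t
P_mill = W·ṁ = 9.5403·1419.4 = 13541.5 kW

P = 13541.5 kW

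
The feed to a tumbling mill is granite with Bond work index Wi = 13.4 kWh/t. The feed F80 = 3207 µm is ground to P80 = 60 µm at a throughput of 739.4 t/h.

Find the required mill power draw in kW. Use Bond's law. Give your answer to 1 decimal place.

W_Bond = 10·Wi·(1/√P₈₀ − 1/√F₈₀)
W = 10·13.4·(1/√60 − 1/√3207) = 10·13.4·(0.111441) = 14.9331 kWh/t
Mill draw = 14.9331 × 739.4 = 11041.5 kW

P = 11041.5 kW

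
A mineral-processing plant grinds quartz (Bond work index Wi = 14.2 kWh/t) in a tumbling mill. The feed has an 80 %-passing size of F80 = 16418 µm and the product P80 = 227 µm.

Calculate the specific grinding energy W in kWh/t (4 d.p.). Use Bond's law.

W = 10 Wi (P80^-0.5 − F80^-0.5)
1/√227 = 0.066372;  1/√16418 = 0.007804
W = 10·14.2·(0.066372 − 0.007804) = 8.3166 kWh/t

W = 8.3166 kWh/t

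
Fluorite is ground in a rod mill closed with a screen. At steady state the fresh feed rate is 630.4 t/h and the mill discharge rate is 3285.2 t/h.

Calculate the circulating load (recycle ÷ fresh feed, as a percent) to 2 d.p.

CL = 421.13 %

Discharge = new feed + return, hence
R = M − F = 3285.2 − 630.4 = 2654.8 t/h
CL = 100·R/F = 100·2654.8/630.4 = 421.13 %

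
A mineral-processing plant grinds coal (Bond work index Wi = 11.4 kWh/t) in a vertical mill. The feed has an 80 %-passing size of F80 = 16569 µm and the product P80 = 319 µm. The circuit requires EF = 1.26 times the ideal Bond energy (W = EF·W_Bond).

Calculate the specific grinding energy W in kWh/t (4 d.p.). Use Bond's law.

W = 10 Wi (1/√P80 − 1/√F80)  [Bond]
1/√319 = 0.055989;  1/√16569 = 0.007769
W = 10·11.4·(0.055989 − 0.007769) = 5.4971 kWh/t
Corrected W = EF·W_Bond = 1.26·5.4971 = 6.9264 kWh/t

W = 6.9264 kWh/t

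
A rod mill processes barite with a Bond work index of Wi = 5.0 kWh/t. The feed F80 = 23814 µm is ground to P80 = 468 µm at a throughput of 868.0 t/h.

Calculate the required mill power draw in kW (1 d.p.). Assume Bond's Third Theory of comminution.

W = 10 Wi (1/√P80 − 1/√F80)  [Bond]
W = 10·5.0·(1/√468 − 1/√23814) = 10·5.0·(0.039745) = 1.9872 kWh/t
P_mill = W·ṁ = 1.9872·868.0 = 1724.9 kW

P = 1724.9 kW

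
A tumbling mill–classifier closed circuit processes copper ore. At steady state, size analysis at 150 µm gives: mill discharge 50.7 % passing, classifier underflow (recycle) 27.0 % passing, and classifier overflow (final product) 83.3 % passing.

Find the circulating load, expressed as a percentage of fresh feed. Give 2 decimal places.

CL = 137.55 %

Mass balance on the −150 µm fraction:
(1+r)·d = r·u + o ⇒ r = (o−d)/(d−u)
r = (83.3 − 50.7)/(50.7 − 27.0) = 32.6/23.7 = 1.3755
CL = 100·r = 137.55 %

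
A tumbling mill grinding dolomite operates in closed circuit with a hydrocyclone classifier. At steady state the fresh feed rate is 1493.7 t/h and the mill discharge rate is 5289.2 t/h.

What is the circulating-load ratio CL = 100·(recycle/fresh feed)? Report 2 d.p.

CL = 254.10 %

Discharge = new feed + return, hence
R = M − F = 5289.2 − 1493.7 = 3795.5 t/h
CL = 100·R/F = 100·3795.5/1493.7 = 254.10 %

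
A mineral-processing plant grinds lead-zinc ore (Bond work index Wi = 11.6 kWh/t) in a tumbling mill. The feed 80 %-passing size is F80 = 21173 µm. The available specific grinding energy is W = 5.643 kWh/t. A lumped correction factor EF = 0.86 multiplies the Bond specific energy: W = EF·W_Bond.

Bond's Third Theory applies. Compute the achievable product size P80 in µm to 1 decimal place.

P80 = 248.5 µm

Bond: W = 10·Wi·(1/√P80 − 1/√F80)
W_Bond = W / EF = 5.643 / 0.86 = 6.5616 kWh/t
⇒ 1/√P80 = W_Bond/(10·Wi) + 1/√F80
  = 6.5616/(10·11.6) + 1/√21173 = 0.056566 + 0.006872 = 0.063438
P80 = (1/0.063438)² = 15.7634² = 248.48 µm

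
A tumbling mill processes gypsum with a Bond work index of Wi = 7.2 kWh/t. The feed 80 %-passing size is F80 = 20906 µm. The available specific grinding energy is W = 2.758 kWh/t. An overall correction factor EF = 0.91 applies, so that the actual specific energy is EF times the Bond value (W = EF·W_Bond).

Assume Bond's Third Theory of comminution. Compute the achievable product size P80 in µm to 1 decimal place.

W = 10 Wi (P80^-0.5 − F80^-0.5)
W_Bond = W / EF = 2.758 / 0.91 = 3.0308 kWh/t
1/√P80 = 1/√F80 + W_Bond/(10·Wi)
  = 3.0308/(10·7.2) + 1/√20906 = 0.042094 + 0.006916 = 0.049010
P80 = (1/0.049010)² = 20.4039² = 416.32 µm

P80 = 416.3 µm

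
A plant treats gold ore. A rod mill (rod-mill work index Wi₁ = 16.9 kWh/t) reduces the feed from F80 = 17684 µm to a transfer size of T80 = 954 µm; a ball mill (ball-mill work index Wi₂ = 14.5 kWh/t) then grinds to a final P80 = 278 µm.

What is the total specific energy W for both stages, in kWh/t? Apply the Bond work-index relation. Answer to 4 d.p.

W = 8.2027 kWh/t

W_Bond = 10·Wi·(1/√P₈₀ − 1/√F₈₀)
Stage 1 (17684→954 µm, Wi₁=16.9): W₁ = 10·16.9·(0.032376 − 0.007520) = 4.2007 kWh/t
Stage 2 (954→278 µm, Wi₂=14.5): W₂ = 10·14.5·(0.059976 − 0.032376) = 4.0020 kWh/t
W = W₁ + W₂ = 4.2007 + 4.0020 = 8.2027 kWh/t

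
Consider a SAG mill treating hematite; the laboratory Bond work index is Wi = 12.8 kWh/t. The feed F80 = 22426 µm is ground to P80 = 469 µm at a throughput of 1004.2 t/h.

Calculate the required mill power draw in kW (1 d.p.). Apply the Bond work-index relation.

W_Bond = 10·Wi·(1/√P₈₀ − 1/√F₈₀)
W = 10·12.8·(1/√469 − 1/√22426) = 10·12.8·(0.039498) = 5.0558 kWh/t
P_mill = W·ṁ = 5.0558·1004.2 = 5077.0 kW

P = 5077.0 kW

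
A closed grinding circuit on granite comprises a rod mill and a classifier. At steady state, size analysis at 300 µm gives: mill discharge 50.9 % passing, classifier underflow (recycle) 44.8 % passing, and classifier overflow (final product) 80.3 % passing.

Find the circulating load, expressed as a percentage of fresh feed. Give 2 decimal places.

CL = 481.97 %

Mass balance on the −300 µm fraction:
d + r·d = r·u + o → r(d−u) = o−d
r = (80.3 − 50.9)/(50.9 − 44.8) = 29.4/6.1 = 4.8197
CL = 100·r = 481.97 %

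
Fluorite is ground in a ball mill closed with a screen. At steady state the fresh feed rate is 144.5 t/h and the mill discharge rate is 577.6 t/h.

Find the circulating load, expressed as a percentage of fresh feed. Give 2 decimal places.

M = F + R at steady state, so:
R = M − F = 577.6 − 144.5 = 433.1 t/h
CL = 100·R/F = 100·433.1/144.5 = 299.72 %

CL = 299.72 %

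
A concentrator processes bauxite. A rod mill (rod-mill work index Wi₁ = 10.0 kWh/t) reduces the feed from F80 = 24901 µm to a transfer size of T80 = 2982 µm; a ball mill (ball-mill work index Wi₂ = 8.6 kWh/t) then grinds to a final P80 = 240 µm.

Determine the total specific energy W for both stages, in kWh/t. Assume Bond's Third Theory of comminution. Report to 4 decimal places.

W = 5.1739 kWh/t

W = 10 Wi (1/√P80 − 1/√F80)  [Bond]
Stage 1 (24901→2982 µm, Wi₁=10.0): W₁ = 10·10.0·(0.018312 − 0.006337) = 1.1975 kWh/t
Stage 2 (2982→240 µm, Wi₂=8.6): W₂ = 10·8.6·(0.064550 − 0.018312) = 3.9764 kWh/t
W = W₁ + W₂ = 1.1975 + 3.9764 = 5.1739 kWh/t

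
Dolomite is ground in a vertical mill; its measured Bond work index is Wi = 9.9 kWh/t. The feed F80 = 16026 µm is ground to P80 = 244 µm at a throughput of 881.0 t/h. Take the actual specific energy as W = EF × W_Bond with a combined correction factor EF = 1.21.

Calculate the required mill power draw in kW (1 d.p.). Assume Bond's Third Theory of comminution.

P = 5922.5 kW

W = 10 Wi / √P80 − 10 Wi / √F80
W = 10·9.9·(1/√244 − 1/√16026) = 10·9.9·(0.056119) = 5.5558 kWh/t
W_actual = 1.21 × 5.5558 = 6.7225 kWh/t
P_mill = W·ṁ = 6.7225·881.0 = 5922.5 kW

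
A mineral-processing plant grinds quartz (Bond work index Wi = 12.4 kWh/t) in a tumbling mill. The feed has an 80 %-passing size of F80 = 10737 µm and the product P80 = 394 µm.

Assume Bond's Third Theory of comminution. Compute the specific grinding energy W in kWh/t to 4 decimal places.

W = 5.0503 kWh/t

W = 10 Wi (1/√P80 − 1/√F80)  [Bond]
1/√394 = 0.050379;  1/√10737 = 0.009651
W = 10·12.4·(0.050379 − 0.009651) = 5.0503 kWh/t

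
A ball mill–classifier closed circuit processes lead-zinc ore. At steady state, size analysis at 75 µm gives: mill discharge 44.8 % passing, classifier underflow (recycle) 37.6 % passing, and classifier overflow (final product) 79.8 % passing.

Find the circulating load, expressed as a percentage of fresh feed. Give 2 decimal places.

Mass balance on the −75 µm fraction:
r = (o − d)/(d − u)
r = (79.8 − 44.8)/(44.8 − 37.6) = 35.0/7.2 = 4.8611
CL = 100·r = 486.11 %

CL = 486.11 %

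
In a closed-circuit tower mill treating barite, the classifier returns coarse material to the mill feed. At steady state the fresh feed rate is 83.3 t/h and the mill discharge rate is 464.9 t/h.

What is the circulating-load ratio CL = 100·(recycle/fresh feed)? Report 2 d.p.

Discharge = new feed + return, hence
R = M − F = 464.9 − 83.3 = 381.6 t/h
CL = 100·R/F = 100·381.6/83.3 = 458.10 %

CL = 458.10 %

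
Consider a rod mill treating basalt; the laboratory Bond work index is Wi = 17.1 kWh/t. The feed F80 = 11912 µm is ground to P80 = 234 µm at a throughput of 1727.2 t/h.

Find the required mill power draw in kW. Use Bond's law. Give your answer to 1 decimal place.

P = 16601.6 kW

W = 10·Wi·(P80^(-½) − F80^(-½))
W = 10·17.1·(1/√234 − 1/√11912) = 10·17.1·(0.056210) = 9.6119 kWh/t
Mill draw = 9.6119 × 1727.2 = 16601.6 kW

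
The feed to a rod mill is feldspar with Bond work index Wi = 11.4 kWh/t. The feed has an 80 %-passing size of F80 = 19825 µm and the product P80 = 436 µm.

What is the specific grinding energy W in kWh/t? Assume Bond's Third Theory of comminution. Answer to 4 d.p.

W = 10 Wi / √P80 − 10 Wi / √F80
1/√436 = 0.047891;  1/√19825 = 0.007102
W = 10·11.4·(0.047891 − 0.007102) = 4.6500 kWh/t

W = 4.6500 kWh/t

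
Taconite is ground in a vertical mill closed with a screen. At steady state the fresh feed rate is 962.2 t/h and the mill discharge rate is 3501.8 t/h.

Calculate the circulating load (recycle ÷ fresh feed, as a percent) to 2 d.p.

Mill node: discharge = fresh + recycle.
R = M − F = 3501.8 − 962.2 = 2539.6 t/h
CL = 100·R/F = 100·2539.6/962.2 = 263.94 %

CL = 263.94 %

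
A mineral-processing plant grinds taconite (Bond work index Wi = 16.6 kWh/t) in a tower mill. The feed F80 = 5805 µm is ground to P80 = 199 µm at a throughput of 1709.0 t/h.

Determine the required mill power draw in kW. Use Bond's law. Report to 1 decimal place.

P = 16387.1 kW

W = 10 Wi / √P80 − 10 Wi / √F80
W = 10·16.6·(1/√199 − 1/√5805) = 10·16.6·(0.057763) = 9.5887 kWh/t
Power = W × throughput = 9.5887 kWh/t × 1709.0 t/h = 16387.1 kW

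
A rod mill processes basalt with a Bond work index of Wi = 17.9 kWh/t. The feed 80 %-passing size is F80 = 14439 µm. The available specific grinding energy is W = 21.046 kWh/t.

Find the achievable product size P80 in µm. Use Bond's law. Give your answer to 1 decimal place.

W = 10·Wi·[P80^(−½) − F80^(−½)]
⇒ 1/√P80 = W/(10 Wi) + 1/√F80
  = 21.0460/(10·17.9) + 1/√14439 = 0.117575 + 0.008322 = 0.125897
P80 = (1/0.125897)² = 7.9430² = 63.09 µm

P80 = 63.1 µm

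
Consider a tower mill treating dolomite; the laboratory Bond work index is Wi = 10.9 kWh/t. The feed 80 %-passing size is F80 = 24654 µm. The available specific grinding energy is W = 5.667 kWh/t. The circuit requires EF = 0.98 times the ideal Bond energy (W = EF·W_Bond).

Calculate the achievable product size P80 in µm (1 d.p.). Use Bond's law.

W_Bond = 10·Wi·(1/√P₈₀ − 1/√F₈₀)
W_Bond = W / EF = 5.667 / 0.98 = 5.7827 kWh/t
1/√P80 = 1/√F80 + W_Bond/(10·Wi)
  = 5.7827/(10·10.9) + 1/√24654 = 0.053052 + 0.006369 = 0.059421
P80 = (1/0.059421)² = 16.8292² = 283.22 µm

P80 = 283.2 µm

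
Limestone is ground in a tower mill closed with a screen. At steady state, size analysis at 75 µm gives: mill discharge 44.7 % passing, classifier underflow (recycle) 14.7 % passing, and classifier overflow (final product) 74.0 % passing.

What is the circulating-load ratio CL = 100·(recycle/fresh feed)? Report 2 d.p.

CL = 97.67 %

Balance %-passing 75 µm (r = R/F):
Fd + Rd = Ru + Fo ⇒ R/F = (o−d)/(d−u)
r = (74.0 − 44.7)/(44.7 − 14.7) = 29.3/30.0 = 0.9767
CL = 100·r = 97.67 %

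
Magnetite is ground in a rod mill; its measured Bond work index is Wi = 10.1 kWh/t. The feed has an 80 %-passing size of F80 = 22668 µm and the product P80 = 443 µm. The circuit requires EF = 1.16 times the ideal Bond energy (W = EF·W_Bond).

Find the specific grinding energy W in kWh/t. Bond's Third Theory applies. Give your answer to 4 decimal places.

W = 10 Wi (1/√P80 − 1/√F80)  [Bond]
1/√443 = 0.047511;  1/√22668 = 0.006642
W = 10·10.1·(0.047511 − 0.006642) = 4.1278 kWh/t
W_actual = 1.16 × 4.1278 = 4.7883 kWh/t

W = 4.7883 kWh/t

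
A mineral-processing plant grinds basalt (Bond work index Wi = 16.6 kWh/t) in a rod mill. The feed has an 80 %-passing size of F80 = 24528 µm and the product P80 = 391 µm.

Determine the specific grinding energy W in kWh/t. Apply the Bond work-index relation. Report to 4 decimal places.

W = 10 Wi (P80^-0.5 − F80^-0.5)
1/√391 = 0.050572;  1/√24528 = 0.006385
W = 10·16.6·(0.050572 − 0.006385) = 7.3351 kWh/t

W = 7.3351 kWh/t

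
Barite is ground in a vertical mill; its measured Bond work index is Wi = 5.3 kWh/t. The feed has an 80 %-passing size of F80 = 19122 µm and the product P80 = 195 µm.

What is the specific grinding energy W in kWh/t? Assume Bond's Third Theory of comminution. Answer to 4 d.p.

W = 10·Wi·[P80^(−½) − F80^(−½)]
1/√195 = 0.071611;  1/√19122 = 0.007232
W = 10·5.3·(0.071611 − 0.007232) = 3.4121 kWh/t

W = 3.4121 kWh/t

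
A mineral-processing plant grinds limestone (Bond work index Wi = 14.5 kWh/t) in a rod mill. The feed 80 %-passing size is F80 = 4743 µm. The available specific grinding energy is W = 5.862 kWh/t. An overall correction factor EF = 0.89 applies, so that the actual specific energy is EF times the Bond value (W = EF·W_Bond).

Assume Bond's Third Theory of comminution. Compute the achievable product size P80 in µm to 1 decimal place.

P80 = 278.3 µm

W = 10 Wi / √P80 − 10 Wi / √F80
W_Bond = W / EF = 5.862 / 0.89 = 6.5865 kWh/t
⇒ 1/√P80 = W_Bond/(10 Wi) + 1/√F80
  = 6.5865/(10·14.5) + 1/√4743 = 0.045424 + 0.014520 = 0.059944
P80 = (1/0.059944)² = 16.6821² = 278.29 µm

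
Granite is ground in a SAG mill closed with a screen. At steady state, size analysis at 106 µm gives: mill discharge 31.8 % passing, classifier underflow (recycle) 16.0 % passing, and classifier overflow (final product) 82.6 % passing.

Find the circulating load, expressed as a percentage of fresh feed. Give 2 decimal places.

CL = 321.52 %

Classifier node, passing 106 µm:
(1+r)·d = r·u + o ⇒ r = (o−d)/(d−u)
r = (82.6 − 31.8)/(31.8 − 16.0) = 50.8/15.8 = 3.2152
CL = 100·r = 321.52 %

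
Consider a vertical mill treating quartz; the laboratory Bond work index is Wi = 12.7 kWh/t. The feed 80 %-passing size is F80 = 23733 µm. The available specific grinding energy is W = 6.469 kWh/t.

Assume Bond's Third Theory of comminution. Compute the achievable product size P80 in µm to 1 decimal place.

Bond:  W = 10 Wi (1/√P − 1/√F)
P80^(−½) = W/(10 Wi) + F80^(−½)
  = 6.4690/(10·12.7) + 1/√23733 = 0.050937 + 0.006491 = 0.057428
P80 = (1/0.057428)² = 17.4131² = 303.21 µm

P80 = 303.2 µm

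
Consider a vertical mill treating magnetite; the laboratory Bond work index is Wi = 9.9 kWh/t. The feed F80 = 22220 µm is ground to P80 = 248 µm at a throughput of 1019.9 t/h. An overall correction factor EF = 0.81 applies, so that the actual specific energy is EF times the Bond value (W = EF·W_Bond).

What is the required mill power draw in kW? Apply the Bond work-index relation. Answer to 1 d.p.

P = 4644.7 kW

W = 10 Wi (1/√P80 − 1/√F80)  [Bond]
W = 10·9.9·(1/√248 − 1/√22220) = 10·9.9·(0.056792) = 5.6224 kWh/t
Apply correction: 5.6224 × 0.81 = 4.5541 kWh/t
Power = W × throughput = 4.5541 kWh/t × 1019.9 t/h = 4644.7 kW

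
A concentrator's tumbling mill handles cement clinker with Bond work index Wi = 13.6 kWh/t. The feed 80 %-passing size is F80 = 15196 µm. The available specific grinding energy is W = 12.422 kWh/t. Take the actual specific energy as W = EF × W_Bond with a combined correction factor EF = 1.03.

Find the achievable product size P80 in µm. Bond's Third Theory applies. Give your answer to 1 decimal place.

Bond: W = 10·Wi·(1/√P80 − 1/√F80)
W_Bond = W / EF = 12.422 / 1.03 = 12.0602 kWh/t
P80^(−½) = W_Bond/(10 Wi) + F80^(−½)
  = 12.0602/(10·13.6) + 1/√15196 = 0.088678 + 0.008112 = 0.096790
P80 = (1/0.096790)² = 10.3316² = 106.74 µm

P80 = 106.7 µm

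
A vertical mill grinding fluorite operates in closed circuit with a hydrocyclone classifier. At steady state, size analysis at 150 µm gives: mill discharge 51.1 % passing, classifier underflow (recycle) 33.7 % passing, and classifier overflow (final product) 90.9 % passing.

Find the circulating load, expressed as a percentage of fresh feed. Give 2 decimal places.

Two-product formula at 150 µm:
d + r·d = r·u + o → r(d−u) = o−d
r = (90.9 − 51.1)/(51.1 − 33.7) = 39.8/17.4 = 2.2874
CL = 100·r = 228.74 %

CL = 228.74 %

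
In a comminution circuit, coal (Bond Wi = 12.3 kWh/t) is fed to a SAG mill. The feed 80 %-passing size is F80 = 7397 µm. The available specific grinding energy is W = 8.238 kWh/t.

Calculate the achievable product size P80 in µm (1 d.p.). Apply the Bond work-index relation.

W = 10 Wi / √P80 − 10 Wi / √F80
P80^(−½) = W/(10 Wi) + F80^(−½)
  = 8.2380/(10·12.3) + 1/√7397 = 0.066976 + 0.011627 = 0.078603
P80 = (1/0.078603)² = 12.7222² = 161.85 µm

P80 = 161.9 µm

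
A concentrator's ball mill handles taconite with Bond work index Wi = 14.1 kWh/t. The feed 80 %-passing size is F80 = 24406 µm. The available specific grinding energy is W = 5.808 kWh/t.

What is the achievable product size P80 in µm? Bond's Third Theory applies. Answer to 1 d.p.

P80 = 441.5 µm

W = 10 Wi / √P80 − 10 Wi / √F80
⇒ 1/√P80 = W/(10·Wi) + 1/√F80
  = 5.8080/(10·14.1) + 1/√24406 = 0.041191 + 0.006401 = 0.047593
P80 = (1/0.047593)² = 21.0117² = 441.49 µm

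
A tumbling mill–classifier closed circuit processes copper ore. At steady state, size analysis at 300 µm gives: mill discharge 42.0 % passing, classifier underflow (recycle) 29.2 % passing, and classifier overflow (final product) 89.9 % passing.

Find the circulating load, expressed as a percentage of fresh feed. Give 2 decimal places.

CL = 374.22 %

Balance %-passing 300 µm (r = R/F):
r = (o − d)/(d − u)
r = (89.9 − 42.0)/(42.0 − 29.2) = 47.9/12.8 = 3.7422
CL = 100·r = 374.22 %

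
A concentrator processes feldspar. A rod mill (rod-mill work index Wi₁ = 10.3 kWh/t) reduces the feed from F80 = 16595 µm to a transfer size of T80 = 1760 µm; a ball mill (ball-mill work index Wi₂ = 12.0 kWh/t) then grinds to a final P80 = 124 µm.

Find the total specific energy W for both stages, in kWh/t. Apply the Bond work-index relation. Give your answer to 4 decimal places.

Bond: W = 10·Wi·(1/√P80 − 1/√F80)
Stage 1 (16595→1760 µm, Wi₁=10.3): W₁ = 10·10.3·(0.023837 − 0.007763) = 1.6556 kWh/t
Stage 2 (1760→124 µm, Wi₂=12.0): W₂ = 10·12.0·(0.089803 − 0.023837) = 7.9159 kWh/t
W = W₁ + W₂ = 1.6556 + 7.9159 = 9.5715 kWh/t

W = 9.5715 kWh/t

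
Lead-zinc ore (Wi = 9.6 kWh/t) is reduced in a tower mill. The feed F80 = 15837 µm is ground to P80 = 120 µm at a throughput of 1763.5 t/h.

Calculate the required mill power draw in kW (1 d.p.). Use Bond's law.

P = 14109.3 kW

Bond:  W = 10 Wi (1/√P − 1/√F)
W = 10·9.6·(1/√120 − 1/√15837) = 10·9.6·(0.083341) = 8.0007 kWh/t
P = W·T = 8.0007·1763.5 = 14109.3 kW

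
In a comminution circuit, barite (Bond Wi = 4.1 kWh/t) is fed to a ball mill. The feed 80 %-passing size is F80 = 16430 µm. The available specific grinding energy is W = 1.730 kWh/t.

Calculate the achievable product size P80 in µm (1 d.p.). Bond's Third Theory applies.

W_Bond = 10·Wi·(1/√P₈₀ − 1/√F₈₀)
⇒ 1/√P80 = W/(10·Wi) + 1/√F80
  = 1.7300/(10·4.1) + 1/√16430 = 0.042195 + 0.007802 = 0.049997
P80 = (1/0.049997)² = 20.0013² = 400.05 µm

P80 = 400.1 µm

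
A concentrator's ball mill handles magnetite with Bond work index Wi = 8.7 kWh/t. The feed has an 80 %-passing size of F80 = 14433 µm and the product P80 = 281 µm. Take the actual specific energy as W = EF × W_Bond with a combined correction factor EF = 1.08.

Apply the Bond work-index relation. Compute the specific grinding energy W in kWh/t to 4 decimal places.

W = 10·Wi·(P80^(-½) − F80^(-½))
1/√281 = 0.059655;  1/√14433 = 0.008324
W = 10·8.7·(0.059655 − 0.008324) = 4.4658 kWh/t
With EF = 1.08: W = 4.4658·1.08 = 4.8231 kWh/t

W = 4.8231 kWh/t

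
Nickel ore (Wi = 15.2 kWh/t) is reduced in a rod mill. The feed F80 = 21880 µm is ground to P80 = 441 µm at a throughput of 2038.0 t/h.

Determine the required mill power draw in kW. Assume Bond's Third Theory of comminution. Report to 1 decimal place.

P = 12657.0 kW

W = 10 Wi (P80^-0.5 − F80^-0.5)
W = 10·15.2·(1/√441 − 1/√21880) = 10·15.2·(0.040859) = 6.2105 kWh/t
Power = W × throughput = 6.2105 kWh/t × 2038.0 t/h = 12657.0 kW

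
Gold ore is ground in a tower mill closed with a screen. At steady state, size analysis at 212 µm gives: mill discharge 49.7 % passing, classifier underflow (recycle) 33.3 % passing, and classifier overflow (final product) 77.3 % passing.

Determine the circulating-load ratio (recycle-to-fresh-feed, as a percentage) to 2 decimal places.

CL = 168.29 %

Balance %-passing 212 µm (r = R/F):
Fd + Rd = Ru + Fo ⇒ R/F = (o−d)/(d−u)
r = (77.3 − 49.7)/(49.7 − 33.3) = 27.6/16.4 = 1.6829
CL = 100·r = 168.29 %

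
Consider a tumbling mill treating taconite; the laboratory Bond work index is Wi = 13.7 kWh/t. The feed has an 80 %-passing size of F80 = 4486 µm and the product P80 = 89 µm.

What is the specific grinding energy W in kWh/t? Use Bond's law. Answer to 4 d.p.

W_Bond = 10·Wi·(1/√P₈₀ − 1/√F₈₀)
1/√89 = 0.106000;  1/√4486 = 0.014930
W = 10·13.7·(0.106000 − 0.014930) = 12.4765 kWh/t

W = 12.4765 kWh/t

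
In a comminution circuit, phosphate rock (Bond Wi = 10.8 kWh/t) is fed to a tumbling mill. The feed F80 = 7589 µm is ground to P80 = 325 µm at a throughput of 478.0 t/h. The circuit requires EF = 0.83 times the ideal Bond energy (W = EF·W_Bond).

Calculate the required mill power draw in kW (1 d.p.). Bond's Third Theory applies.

W = 10 Wi (1/√P80 − 1/√F80)  [Bond]
W = 10·10.8·(1/√325 − 1/√7589) = 10·10.8·(0.043991) = 4.7510 kWh/t
With EF = 0.83: W = 4.7510·0.83 = 3.9433 kWh/t
Power = W × throughput = 3.9433 kWh/t × 478.0 t/h = 1884.9 kW

P = 1884.9 kW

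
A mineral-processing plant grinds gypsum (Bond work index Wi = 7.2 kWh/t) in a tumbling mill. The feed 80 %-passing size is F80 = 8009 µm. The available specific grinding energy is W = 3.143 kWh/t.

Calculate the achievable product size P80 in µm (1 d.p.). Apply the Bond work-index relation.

W = 10 Wi / √P80 − 10 Wi / √F80
P80^(−½) = W/(10 Wi) + F80^(−½)
  = 3.1430/(10·7.2) + 1/√8009 = 0.043653 + 0.011174 = 0.054827
P80 = (1/0.054827)² = 18.2392² = 332.67 µm

P80 = 332.7 µm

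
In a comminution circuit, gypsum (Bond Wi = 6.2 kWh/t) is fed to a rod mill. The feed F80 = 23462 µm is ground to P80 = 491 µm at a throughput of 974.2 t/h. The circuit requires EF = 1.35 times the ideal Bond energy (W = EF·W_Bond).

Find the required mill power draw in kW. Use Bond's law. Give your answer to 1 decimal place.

P = 3147.5 kW

W = 10 Wi (P80^-0.5 − F80^-0.5)
W = 10·6.2·(1/√491 − 1/√23462) = 10·6.2·(0.038601) = 2.3933 kWh/t
Corrected W = EF·W_Bond = 1.35·2.3933 = 3.2309 kWh/t
Mill draw = 3.2309 × 974.2 = 3147.5 kW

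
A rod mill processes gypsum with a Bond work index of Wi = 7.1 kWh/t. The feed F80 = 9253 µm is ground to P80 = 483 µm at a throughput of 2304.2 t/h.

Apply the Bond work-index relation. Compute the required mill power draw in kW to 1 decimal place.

W = 10 Wi / √P80 − 10 Wi / √F80
W = 10·7.1·(1/√483 − 1/√9253) = 10·7.1·(0.035106) = 2.4925 kWh/t
P_mill = W·ṁ = 2.4925·2304.2 = 5743.2 kW

P = 5743.2 kW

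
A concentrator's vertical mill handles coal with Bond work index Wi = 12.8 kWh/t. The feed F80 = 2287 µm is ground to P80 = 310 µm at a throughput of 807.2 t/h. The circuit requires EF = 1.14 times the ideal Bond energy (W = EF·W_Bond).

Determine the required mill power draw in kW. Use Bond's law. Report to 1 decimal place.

P = 4226.8 kW

W = 10 Wi (1/√P80 − 1/√F80)  [Bond]
W = 10·12.8·(1/√310 − 1/√2287) = 10·12.8·(0.035886) = 4.5934 kWh/t
W_actual = 1.14 × 4.5934 = 5.2364 kWh/t
Power = W × throughput = 5.2364 kWh/t × 807.2 t/h = 4226.8 kW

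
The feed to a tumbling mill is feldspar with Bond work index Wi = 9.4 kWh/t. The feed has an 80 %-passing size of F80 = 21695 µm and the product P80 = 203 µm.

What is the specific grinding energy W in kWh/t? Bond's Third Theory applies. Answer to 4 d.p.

W = 10·Wi·[P80^(−½) − F80^(−½)]
1/√203 = 0.070186;  1/√21695 = 0.006789
W = 10·9.4·(0.070186 − 0.006789) = 5.9593 kWh/t

W = 5.9593 kWh/t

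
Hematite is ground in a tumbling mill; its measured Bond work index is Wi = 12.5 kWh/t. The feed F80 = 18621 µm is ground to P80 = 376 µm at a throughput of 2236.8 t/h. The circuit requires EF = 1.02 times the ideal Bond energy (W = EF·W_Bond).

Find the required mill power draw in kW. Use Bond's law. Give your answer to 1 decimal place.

W = 10 Wi (P80^-0.5 − F80^-0.5)
W = 10·12.5·(1/√376 − 1/√18621) = 10·12.5·(0.044243) = 5.5304 kWh/t
With EF = 1.02: W = 5.5304·1.02 = 5.6410 kWh/t
Mill draw = 5.6410 × 2236.8 = 12617.7 kW

P = 12617.7 kW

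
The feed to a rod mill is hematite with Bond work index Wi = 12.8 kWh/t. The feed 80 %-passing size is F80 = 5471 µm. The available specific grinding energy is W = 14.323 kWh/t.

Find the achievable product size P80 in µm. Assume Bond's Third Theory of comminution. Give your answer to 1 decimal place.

P80 = 63.6 µm

Bond: W = 10·Wi·(1/√P80 − 1/√F80)
⇒ 1/√P80 = W/(10·Wi) + 1/√F80
  = 14.3230/(10·12.8) + 1/√5471 = 0.111898 + 0.013520 = 0.125418
P80 = (1/0.125418)² = 7.9733² = 63.57 µm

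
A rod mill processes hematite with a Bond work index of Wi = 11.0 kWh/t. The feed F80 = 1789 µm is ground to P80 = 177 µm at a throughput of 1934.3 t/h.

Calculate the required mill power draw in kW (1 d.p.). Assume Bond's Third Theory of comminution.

P = 10962.5 kW

W_Bond = 10·Wi·(1/√P₈₀ − 1/√F₈₀)
W = 10·11.0·(1/√177 − 1/√1789) = 10·11.0·(0.051522) = 5.6674 kWh/t
P_mill = W·ṁ = 5.6674·1934.3 = 10962.5 kW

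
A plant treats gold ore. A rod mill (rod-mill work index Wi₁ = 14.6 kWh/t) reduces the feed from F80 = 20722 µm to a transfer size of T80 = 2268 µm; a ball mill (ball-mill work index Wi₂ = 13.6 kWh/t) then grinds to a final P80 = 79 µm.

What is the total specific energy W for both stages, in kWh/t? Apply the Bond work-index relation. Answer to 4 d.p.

W = 14.4969 kWh/t

W = 10 Wi / √P80 − 10 Wi / √F80
Stage 1 (20722→2268 µm, Wi₁=14.6): W₁ = 10·14.6·(0.020998 − 0.006947) = 2.0515 kWh/t
Stage 2 (2268→79 µm, Wi₂=13.6): W₂ = 10·13.6·(0.112509 − 0.020998) = 12.4455 kWh/t
W = W₁ + W₂ = 2.0515 + 12.4455 = 14.4969 kWh/t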